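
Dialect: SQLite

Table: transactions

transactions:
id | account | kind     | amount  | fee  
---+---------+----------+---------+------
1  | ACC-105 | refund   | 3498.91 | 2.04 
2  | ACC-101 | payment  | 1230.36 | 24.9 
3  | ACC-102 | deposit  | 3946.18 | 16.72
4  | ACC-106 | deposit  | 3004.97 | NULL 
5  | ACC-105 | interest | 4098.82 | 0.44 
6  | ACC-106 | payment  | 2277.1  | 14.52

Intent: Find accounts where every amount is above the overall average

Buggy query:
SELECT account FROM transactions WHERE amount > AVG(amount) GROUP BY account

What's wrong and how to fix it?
Bug: WHERE evaluates per row before aggregation, so AVG() is unavailable

Fix: Use a subquery for AVG and a HAVING MIN(...) filter so the condition holds for every row in the group

Corrected query:
SELECT account FROM transactions GROUP BY account HAVING MIN(amount) > (SELECT AVG(amount) FROM transactions)

Result:
account
-------
ACC-102
ACC-105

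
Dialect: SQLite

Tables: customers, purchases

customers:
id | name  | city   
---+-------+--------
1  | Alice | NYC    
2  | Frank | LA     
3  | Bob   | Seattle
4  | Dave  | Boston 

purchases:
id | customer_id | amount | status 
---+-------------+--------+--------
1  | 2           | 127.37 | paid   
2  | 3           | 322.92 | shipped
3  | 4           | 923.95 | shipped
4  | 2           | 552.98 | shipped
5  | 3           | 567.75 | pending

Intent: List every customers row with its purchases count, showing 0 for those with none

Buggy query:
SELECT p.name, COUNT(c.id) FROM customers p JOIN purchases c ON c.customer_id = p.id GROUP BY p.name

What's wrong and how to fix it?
Bug: INNER JOIN drops customers rows that have no matching purchases rows

Fix: Use LEFT JOIN so parents without children still appear (COUNT(c.id) gives 0)

Corrected query:
SELECT p.name, COUNT(c.id) FROM customers p LEFT JOIN purchases c ON c.customer_id = p.id GROUP BY p.name

Result:
name  | COUNT(c.id)
------+------------
Alice | 0          
Bob   | 2          
Dave  | 1          
Frank | 2          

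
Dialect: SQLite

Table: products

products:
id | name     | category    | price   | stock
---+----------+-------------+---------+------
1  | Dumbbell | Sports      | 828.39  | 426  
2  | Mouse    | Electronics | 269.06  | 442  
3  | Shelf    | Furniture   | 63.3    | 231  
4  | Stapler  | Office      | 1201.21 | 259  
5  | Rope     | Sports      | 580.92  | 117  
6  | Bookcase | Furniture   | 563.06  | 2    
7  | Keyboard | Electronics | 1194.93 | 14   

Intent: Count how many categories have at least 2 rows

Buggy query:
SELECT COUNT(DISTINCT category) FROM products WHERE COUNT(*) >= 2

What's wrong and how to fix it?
Bug: COUNT(*) cannot appear in WHERE; the per-group count doesn't exist yet

Fix: Group first with HAVING COUNT(*) >= 2, then COUNT the resulting groups

Corrected query:
SELECT COUNT(*) FROM (SELECT category FROM products GROUP BY category HAVING COUNT(*) >= 2)

Result:
COUNT(*)
--------
3       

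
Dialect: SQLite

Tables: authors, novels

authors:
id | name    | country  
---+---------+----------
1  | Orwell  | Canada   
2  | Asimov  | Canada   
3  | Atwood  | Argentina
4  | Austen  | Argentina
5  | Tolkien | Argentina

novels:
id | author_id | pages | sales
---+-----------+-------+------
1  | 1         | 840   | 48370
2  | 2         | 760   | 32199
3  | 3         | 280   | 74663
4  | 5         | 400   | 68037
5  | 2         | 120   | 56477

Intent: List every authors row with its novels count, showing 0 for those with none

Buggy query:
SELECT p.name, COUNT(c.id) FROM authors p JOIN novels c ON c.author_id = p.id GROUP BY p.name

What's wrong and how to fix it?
Bug: INNER JOIN drops authors rows that have no matching novels rows

Fix: Use LEFT JOIN so parents without children still appear (COUNT(c.id) gives 0)

Corrected query:
SELECT p.name, COUNT(c.id) FROM authors p LEFT JOIN novels c ON c.author_id = p.id GROUP BY p.name

Result:
name    | COUNT(c.id)
--------+------------
Asimov  | 2          
Atwood  | 1          
Austen  | 0          
Orwell  | 1          
Tolkien | 1          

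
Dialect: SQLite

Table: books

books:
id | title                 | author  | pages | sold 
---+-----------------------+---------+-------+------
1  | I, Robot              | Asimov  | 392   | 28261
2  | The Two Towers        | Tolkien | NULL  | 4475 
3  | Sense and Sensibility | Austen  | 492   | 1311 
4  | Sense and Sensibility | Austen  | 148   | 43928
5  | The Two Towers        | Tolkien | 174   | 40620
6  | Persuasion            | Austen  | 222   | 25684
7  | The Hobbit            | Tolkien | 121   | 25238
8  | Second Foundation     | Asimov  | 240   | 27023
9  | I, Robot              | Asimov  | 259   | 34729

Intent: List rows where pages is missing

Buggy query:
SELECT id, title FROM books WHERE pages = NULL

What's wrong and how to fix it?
Bug: '= NULL' is always unknown in SQL three-valued logic, so no rows match

Fix: Use IS NULL to test for NULL

Corrected query:
SELECT id, title FROM books WHERE pages IS NULL

Result:
id | title         
---+---------------
2  | The Two Towers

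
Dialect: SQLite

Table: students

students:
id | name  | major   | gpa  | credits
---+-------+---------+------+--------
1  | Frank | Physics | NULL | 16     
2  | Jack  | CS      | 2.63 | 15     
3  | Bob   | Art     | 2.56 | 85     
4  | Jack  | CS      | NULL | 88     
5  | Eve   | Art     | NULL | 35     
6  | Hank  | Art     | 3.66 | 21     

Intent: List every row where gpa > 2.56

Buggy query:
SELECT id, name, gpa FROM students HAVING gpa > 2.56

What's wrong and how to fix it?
Bug: HAVING filters the output of aggregation, but this query has no GROUP BY and no aggregate functions, so SQLite rejects it (HAVING clause on a non-aggregate query); the condition here is per row

Fix: Use WHERE for row-level filtering

Corrected query:
SELECT id, name, gpa FROM students WHERE gpa > 2.56

Result:
id | name | gpa 
---+------+-----
2  | Jack | 2.63
6  | Hank | 3.66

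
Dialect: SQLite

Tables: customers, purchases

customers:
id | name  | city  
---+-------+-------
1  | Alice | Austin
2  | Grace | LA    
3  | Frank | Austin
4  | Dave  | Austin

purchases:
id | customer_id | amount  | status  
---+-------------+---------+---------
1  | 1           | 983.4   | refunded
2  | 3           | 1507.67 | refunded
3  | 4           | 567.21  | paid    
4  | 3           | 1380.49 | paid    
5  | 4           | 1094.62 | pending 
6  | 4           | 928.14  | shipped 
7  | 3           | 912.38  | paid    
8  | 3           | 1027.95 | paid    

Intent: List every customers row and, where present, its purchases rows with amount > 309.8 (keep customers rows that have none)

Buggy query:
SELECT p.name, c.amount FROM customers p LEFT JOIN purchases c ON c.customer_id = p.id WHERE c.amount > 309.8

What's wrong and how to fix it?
Bug: A WHERE condition on the right-hand table after LEFT JOIN drops unmatched parents

Fix: Move the right-table condition into the ON clause so unmatched parents are kept

Corrected query:
SELECT p.name, c.amount FROM customers p LEFT JOIN purchases c ON c.customer_id = p.id AND c.amount > 309.8

Result:
name  | amount 
------+--------
Alice | 983.4  
Grace | NULL   
Frank | 912.38 
Frank | 1027.95
Frank | 1380.49
Frank | 1507.67
Dave  | 567.21 
Dave  | 928.14 
Dave  | 1094.62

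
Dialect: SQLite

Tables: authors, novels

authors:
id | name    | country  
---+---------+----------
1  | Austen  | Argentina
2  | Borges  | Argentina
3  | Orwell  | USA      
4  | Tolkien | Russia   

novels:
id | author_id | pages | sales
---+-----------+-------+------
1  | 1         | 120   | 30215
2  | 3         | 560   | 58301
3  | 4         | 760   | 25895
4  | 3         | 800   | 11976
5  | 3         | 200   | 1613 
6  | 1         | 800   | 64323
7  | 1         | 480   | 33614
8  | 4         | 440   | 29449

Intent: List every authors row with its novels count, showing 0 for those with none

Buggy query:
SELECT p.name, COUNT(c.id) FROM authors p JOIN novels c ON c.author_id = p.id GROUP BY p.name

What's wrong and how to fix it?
Bug: INNER JOIN drops authors rows that have no matching novels rows

Fix: Use LEFT JOIN so parents without children still appear (COUNT(c.id) gives 0)

Corrected query:
SELECT p.name, COUNT(c.id) FROM authors p LEFT JOIN novels c ON c.author_id = p.id GROUP BY p.name

Result:
name    | COUNT(c.id)
--------+------------
Austen  | 3          
Borges  | 0          
Orwell  | 3          
Tolkien | 2          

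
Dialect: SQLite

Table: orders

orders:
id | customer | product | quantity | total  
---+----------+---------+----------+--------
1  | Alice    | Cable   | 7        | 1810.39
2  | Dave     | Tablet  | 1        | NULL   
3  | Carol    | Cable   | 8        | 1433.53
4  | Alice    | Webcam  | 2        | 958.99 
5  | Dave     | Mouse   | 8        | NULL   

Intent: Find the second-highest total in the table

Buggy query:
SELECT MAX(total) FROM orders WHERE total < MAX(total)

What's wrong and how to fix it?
Bug: The inner MAX is an aggregate inside WHERE, which is not allowed

Fix: Compute the overall MAX in a subquery, then take MAX of rows below it

Corrected query:
SELECT MAX(total) FROM orders WHERE total < (SELECT MAX(total) FROM orders)

Result:
MAX(total)
----------
1433.53   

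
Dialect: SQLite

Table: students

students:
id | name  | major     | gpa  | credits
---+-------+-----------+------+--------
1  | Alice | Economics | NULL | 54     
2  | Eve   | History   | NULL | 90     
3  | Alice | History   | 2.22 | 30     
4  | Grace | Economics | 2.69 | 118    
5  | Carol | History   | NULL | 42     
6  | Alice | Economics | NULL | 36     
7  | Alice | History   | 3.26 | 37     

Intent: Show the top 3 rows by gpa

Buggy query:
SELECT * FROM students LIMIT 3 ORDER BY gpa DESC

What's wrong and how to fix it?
Bug: ORDER BY cannot follow LIMIT; LIMIT is the final clause

Fix: Swap the clauses: ORDER BY first, then LIMIT

Corrected query:
SELECT * FROM students ORDER BY gpa DESC LIMIT 3

Result:
id | name  | major     | gpa  | credits
---+-------+-----------+------+--------
7  | Alice | History   | 3.26 | 37     
4  | Grace | Economics | 2.69 | 118    
3  | Alice | History   | 2.22 | 30     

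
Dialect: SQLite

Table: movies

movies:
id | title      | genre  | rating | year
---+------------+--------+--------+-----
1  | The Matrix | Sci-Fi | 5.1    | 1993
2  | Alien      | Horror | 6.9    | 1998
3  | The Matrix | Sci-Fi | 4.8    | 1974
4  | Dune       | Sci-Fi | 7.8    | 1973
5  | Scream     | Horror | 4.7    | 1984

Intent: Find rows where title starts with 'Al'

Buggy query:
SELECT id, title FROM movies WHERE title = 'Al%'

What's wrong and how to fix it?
Bug: '=' compares the literal string including the % character; pattern matching needs LIKE

Fix: Replace '=' with LIKE so 'Al%' is treated as a pattern

Corrected query:
SELECT id, title FROM movies WHERE title LIKE 'Al%'

Result:
id | title
---+------
2  | Alien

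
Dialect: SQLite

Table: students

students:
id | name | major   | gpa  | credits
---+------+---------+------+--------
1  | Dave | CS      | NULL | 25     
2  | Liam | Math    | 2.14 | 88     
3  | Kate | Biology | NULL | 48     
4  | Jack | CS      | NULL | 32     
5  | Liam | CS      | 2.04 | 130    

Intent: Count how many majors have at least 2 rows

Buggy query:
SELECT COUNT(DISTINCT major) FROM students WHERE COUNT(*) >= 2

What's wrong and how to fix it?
Bug: WHERE filters individual rows, not groups, so a group-level COUNT is invalid there

Fix: Group first with HAVING COUNT(*) >= 2, then COUNT the resulting groups

Corrected query:
SELECT COUNT(*) FROM (SELECT major FROM students GROUP BY major HAVING COUNT(*) >= 2)

Result:
COUNT(*)
--------
1       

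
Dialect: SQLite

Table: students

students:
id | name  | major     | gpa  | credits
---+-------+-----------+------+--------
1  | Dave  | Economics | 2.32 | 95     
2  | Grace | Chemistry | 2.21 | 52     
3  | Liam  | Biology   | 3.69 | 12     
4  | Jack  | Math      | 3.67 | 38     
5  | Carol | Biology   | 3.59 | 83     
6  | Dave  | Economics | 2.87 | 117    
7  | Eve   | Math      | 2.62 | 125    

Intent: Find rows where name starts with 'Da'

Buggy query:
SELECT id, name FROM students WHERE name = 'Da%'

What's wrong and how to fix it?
Bug: Wildcards only work with LIKE; '=' treats '%' as a literal character

Fix: Use LIKE for wildcard pattern matching

Corrected query:
SELECT id, name FROM students WHERE name LIKE 'Da%'

Result:
id | name
---+-----
1  | Dave
6  | Dave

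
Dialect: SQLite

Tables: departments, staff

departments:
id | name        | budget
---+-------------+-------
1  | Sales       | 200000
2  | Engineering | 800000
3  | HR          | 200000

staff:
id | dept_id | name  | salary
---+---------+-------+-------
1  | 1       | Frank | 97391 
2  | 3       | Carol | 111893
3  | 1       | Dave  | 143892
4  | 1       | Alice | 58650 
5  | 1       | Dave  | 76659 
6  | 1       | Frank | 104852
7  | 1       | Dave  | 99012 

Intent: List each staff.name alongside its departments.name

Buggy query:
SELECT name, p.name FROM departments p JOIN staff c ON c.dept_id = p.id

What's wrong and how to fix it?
Bug: Both tables have a 'name' column; the unqualified reference is ambiguous

Fix: Qualify the column with its table alias (c.name)

Corrected query:
SELECT c.name, p.name FROM departments p JOIN staff c ON c.dept_id = p.id

Result:
name  | name 
------+------
Frank | Sales
Carol | HR   
Dave  | Sales
Alice | Sales
Dave  | Sales
Frank | Sales
Dave  | Sales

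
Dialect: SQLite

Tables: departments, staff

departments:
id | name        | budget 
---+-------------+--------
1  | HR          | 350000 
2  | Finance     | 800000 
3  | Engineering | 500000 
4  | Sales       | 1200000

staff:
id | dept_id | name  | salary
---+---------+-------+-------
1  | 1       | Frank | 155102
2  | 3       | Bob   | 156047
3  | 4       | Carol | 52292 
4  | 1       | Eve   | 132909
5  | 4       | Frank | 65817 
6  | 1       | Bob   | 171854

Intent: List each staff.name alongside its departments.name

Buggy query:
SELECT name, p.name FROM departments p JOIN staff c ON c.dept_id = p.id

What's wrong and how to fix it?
Bug: Both tables have a 'name' column; the unqualified reference is ambiguous

Fix: Qualify the column with its table alias (c.name)

Corrected query:
SELECT c.name, p.name FROM departments p JOIN staff c ON c.dept_id = p.id

Result:
name  | name       
------+------------
Frank | HR         
Bob   | Engineering
Carol | Sales      
Eve   | HR         
Frank | Sales      
Bob   | HR         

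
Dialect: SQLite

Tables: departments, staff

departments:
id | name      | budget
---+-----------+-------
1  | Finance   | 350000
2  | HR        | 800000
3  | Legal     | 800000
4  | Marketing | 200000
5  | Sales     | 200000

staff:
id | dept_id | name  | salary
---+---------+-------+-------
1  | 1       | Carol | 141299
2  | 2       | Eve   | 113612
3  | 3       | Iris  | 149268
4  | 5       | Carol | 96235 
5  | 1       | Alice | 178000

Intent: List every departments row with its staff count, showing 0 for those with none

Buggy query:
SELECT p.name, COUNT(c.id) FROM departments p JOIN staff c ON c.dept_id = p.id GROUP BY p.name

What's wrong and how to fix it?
Bug: INNER JOIN drops departments rows that have no matching staff rows

Fix: Switch to LEFT JOIN to retain unmatched parent rows

Corrected query:
SELECT p.name, COUNT(c.id) FROM departments p LEFT JOIN staff c ON c.dept_id = p.id GROUP BY p.name

Result:
name      | COUNT(c.id)
----------+------------
Finance   | 2          
HR        | 1          
Legal     | 1          
Marketing | 0          
Sales     | 1          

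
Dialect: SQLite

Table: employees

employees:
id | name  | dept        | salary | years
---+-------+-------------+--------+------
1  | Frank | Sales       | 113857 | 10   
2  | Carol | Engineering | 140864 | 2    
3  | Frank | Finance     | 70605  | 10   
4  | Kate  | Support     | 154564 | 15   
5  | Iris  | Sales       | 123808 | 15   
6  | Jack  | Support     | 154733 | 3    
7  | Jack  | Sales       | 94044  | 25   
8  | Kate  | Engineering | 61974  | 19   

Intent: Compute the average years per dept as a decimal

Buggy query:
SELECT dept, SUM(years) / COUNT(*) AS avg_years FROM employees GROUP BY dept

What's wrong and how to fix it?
Bug: Both operands are integers, so '/' performs integer division and truncates

Fix: Multiply by 1.0 (or CAST to REAL) to force floating-point division

Corrected query:
SELECT dept, SUM(years) * 1.0 / COUNT(*) AS avg_years FROM employees GROUP BY dept

Result:
dept        | avg_years
------------+----------
Engineering | 10.5     
Finance     | 10       
Sales       | 16.666667
Support     | 9        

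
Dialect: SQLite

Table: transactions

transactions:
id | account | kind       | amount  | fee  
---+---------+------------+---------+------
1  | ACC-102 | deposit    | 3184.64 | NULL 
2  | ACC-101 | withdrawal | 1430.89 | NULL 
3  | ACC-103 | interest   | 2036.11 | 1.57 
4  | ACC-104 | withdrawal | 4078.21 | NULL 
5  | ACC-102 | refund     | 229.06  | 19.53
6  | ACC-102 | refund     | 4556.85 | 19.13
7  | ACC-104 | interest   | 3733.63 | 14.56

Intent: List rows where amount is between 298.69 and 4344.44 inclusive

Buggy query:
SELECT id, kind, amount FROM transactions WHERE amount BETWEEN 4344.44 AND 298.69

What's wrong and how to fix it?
Bug: The bounds are reversed; BETWEEN a AND b requires a <= b to match anything

Fix: Swap the bounds so the smaller value comes first

Corrected query:
SELECT id, kind, amount FROM transactions WHERE amount BETWEEN 298.69 AND 4344.44

Result:
id | kind       | amount 
---+------------+--------
1  | deposit    | 3184.64
2  | withdrawal | 1430.89
3  | interest   | 2036.11
4  | withdrawal | 4078.21
7  | interest   | 3733.63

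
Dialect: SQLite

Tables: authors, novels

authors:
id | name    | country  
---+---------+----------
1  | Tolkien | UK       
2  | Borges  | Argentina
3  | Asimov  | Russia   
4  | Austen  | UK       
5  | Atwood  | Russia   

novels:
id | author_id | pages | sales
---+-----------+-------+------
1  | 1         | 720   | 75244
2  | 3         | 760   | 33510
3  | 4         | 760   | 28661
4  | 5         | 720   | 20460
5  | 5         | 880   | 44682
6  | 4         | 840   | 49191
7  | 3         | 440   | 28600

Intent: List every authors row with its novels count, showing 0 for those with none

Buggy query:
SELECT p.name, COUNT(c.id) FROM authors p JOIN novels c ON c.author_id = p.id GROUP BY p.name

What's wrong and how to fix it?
Bug: INNER JOIN drops authors rows that have no matching novels rows

Fix: Use LEFT JOIN so parents without children still appear (COUNT(c.id) gives 0)

Corrected query:
SELECT p.name, COUNT(c.id) FROM authors p LEFT JOIN novels c ON c.author_id = p.id GROUP BY p.name

Result:
name    | COUNT(c.id)
--------+------------
Asimov  | 2          
Atwood  | 2          
Austen  | 2          
Borges  | 0          
Tolkien | 1          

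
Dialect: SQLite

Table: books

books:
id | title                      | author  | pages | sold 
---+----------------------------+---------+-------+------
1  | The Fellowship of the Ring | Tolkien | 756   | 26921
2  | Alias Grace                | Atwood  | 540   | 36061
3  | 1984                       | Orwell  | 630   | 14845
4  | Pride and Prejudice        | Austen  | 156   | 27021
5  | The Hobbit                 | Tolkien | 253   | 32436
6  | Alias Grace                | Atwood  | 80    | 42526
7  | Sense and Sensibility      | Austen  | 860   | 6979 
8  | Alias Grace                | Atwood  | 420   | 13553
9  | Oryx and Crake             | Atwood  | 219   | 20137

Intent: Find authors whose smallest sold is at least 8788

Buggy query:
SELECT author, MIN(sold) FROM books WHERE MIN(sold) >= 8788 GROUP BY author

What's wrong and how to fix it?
Bug: Aggregates like MIN are computed per group after WHERE runs

Fix: Use HAVING for the per-group MIN condition

Corrected query:
SELECT author, MIN(sold) FROM books GROUP BY author HAVING MIN(sold) >= 8788

Result:
author  | MIN(sold)
--------+----------
Atwood  | 13553    
Orwell  | 14845    
Tolkien | 26921    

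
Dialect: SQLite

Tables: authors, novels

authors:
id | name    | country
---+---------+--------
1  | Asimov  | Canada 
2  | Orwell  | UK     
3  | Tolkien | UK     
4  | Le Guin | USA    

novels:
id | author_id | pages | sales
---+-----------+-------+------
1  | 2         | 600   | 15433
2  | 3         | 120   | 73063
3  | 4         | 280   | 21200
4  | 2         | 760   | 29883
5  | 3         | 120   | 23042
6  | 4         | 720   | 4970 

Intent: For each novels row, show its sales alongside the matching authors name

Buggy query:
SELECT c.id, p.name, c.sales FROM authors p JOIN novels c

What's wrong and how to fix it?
Bug: Missing join condition: each novels row is matched to all authors rows instead of just its own

Fix: Specify the join condition linking the foreign key to the parent id

Corrected query:
SELECT c.id, p.name, c.sales FROM authors p JOIN novels c ON c.author_id = p.id

Result:
id | name    | sales
---+---------+------
1  | Orwell  | 15433
2  | Tolkien | 73063
3  | Le Guin | 21200
4  | Orwell  | 29883
5  | Tolkien | 23042
6  | Le Guin | 4970 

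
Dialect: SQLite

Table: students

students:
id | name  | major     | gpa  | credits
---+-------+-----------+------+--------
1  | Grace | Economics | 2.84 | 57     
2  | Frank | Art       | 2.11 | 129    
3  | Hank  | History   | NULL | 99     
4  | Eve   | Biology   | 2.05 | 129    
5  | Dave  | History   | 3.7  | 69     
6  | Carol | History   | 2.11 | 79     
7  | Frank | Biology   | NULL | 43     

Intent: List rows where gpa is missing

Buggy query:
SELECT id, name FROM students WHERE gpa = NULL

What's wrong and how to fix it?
Bug: '= NULL' is always unknown in SQL three-valued logic, so no rows match

Fix: Use IS NULL to test for NULL

Corrected query:
SELECT id, name FROM students WHERE gpa IS NULL

Result:
id | name 
---+------
3  | Hank 
7  | Frank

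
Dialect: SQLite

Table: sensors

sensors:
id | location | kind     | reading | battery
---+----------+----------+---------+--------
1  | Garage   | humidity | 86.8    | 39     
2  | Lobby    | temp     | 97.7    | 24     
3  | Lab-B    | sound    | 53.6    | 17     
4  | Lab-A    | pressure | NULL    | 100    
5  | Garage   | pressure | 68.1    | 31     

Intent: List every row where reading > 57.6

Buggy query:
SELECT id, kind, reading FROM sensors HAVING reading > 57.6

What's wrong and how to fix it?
Bug: HAVING filters the output of aggregation, but this query has no GROUP BY and no aggregate functions, so SQLite rejects it (HAVING clause on a non-aggregate query); the condition here is per row

Fix: Use WHERE for row-level filtering

Corrected query:
SELECT id, kind, reading FROM sensors WHERE reading > 57.6

Result:
id | kind     | reading
---+----------+--------
1  | humidity | 86.8   
2  | temp     | 97.7   
5  | pressure | 68.1   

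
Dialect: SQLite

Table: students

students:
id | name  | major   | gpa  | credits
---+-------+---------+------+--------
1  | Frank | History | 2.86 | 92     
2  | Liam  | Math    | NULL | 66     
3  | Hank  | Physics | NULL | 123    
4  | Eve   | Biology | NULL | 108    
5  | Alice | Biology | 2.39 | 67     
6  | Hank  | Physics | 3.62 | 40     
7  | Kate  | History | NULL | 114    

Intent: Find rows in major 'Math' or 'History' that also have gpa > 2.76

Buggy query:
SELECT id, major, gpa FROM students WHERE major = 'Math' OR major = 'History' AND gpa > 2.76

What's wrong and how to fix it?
Bug: AND binds tighter than OR, so this parses as major = 'Math' OR (major = 'History' AND gpa > 2.76)

Fix: Add parentheses around the OR so the AND applies to both alternatives

Corrected query:
SELECT id, major, gpa FROM students WHERE (major = 'Math' OR major = 'History') AND gpa > 2.76

Result:
id | major   | gpa 
---+---------+-----
1  | History | 2.86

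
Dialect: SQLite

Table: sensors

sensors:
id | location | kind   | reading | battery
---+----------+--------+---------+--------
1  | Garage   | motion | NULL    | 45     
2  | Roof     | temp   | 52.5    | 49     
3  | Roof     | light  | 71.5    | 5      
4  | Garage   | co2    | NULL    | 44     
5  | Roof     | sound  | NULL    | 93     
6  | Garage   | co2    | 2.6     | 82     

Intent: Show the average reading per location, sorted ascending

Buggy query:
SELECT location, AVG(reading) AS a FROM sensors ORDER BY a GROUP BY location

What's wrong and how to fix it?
Bug: ORDER BY appears before GROUP BY; SQL clause order requires GROUP BY first

Fix: Reorder: SELECT … FROM … GROUP BY … ORDER BY …

Corrected query:
SELECT location, AVG(reading) AS a FROM sensors GROUP BY location ORDER BY a

Result:
location | a  
---------+----
Garage   | 2.6
Roof     | 62 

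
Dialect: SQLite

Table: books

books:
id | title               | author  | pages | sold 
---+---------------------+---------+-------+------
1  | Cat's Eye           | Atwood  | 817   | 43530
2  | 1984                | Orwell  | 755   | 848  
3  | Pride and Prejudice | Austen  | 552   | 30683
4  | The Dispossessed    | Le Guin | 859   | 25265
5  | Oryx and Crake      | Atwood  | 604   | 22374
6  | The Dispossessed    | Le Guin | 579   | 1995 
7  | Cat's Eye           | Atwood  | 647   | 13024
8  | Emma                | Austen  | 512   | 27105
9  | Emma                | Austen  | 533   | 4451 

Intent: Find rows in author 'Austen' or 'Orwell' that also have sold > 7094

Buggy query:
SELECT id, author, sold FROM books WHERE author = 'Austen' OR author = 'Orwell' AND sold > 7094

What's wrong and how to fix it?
Bug: AND binds tighter than OR, so this parses as author = 'Austen' OR (author = 'Orwell' AND sold > 7094)

Fix: Add parentheses around the OR so the AND applies to both alternatives

Corrected query:
SELECT id, author, sold FROM books WHERE (author = 'Austen' OR author = 'Orwell') AND sold > 7094

Result:
id | author | sold 
---+--------+------
3  | Austen | 30683
8  | Austen | 27105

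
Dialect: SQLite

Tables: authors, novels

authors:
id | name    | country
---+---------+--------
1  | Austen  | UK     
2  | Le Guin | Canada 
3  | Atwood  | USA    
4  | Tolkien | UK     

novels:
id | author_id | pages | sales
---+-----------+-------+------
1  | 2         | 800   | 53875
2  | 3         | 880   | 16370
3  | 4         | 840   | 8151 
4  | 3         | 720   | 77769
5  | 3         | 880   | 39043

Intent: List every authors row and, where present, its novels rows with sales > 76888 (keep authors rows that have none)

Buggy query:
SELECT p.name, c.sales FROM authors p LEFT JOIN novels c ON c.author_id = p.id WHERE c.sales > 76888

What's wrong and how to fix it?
Bug: Filtering c.sales in WHERE discards the NULL rows produced by LEFT JOIN, turning it into an inner join

Fix: Put 'c.sales > 76888' in the JOIN's ON clause instead of WHERE

Corrected query:
SELECT p.name, c.sales FROM authors p LEFT JOIN novels c ON c.author_id = p.id AND c.sales > 76888

Result:
name    | sales
--------+------
Austen  | NULL 
Le Guin | NULL 
Atwood  | 77769
Tolkien | NULL 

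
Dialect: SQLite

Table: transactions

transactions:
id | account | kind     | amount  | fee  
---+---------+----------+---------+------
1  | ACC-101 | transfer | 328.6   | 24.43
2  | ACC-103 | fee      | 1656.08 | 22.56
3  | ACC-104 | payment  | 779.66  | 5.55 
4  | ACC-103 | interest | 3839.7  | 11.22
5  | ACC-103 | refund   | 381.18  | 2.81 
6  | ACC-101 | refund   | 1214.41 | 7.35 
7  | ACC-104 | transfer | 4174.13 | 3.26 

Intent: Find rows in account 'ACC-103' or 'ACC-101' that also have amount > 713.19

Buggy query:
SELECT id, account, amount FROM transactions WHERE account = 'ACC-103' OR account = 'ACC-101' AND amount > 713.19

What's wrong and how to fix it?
Bug: AND binds tighter than OR, so this parses as account = 'ACC-103' OR (account = 'ACC-101' AND amount > 713.19)

Fix: Add parentheses around the OR so the AND applies to both alternatives

Corrected query:
SELECT id, account, amount FROM transactions WHERE (account = 'ACC-103' OR account = 'ACC-101') AND amount > 713.19

Result:
id | account | amount 
---+---------+--------
2  | ACC-103 | 1656.08
4  | ACC-103 | 3839.7 
6  | ACC-101 | 1214.41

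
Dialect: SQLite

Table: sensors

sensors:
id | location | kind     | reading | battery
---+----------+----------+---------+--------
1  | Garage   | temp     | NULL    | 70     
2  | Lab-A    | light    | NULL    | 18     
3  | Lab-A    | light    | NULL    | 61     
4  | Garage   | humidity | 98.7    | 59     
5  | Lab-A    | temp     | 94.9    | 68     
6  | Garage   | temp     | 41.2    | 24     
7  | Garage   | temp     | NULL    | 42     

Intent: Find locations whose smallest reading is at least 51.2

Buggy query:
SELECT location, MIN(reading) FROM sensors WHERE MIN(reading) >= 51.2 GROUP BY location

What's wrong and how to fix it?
Bug: MIN() in WHERE is a misuse of aggregate

Fix: Replace WHERE with HAVING after the GROUP BY

Corrected query:
SELECT location, MIN(reading) FROM sensors GROUP BY location HAVING MIN(reading) >= 51.2

Result:
location | MIN(reading)
---------+-------------
Lab-A    | 94.9        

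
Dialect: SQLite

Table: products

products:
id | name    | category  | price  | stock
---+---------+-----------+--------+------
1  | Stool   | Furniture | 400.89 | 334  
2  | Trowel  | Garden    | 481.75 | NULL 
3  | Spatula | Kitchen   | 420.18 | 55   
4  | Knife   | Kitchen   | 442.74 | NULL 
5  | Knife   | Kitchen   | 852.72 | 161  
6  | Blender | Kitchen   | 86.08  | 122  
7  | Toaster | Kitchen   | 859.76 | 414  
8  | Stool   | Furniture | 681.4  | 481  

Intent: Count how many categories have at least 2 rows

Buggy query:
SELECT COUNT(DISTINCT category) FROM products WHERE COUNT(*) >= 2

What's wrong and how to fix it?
Bug: WHERE filters individual rows, not groups, so a group-level COUNT is invalid there

Fix: Use a subquery that GROUPs and filters with HAVING, then count its rows

Corrected query:
SELECT COUNT(*) FROM (SELECT category FROM products GROUP BY category HAVING COUNT(*) >= 2)

Result:
COUNT(*)
--------
2       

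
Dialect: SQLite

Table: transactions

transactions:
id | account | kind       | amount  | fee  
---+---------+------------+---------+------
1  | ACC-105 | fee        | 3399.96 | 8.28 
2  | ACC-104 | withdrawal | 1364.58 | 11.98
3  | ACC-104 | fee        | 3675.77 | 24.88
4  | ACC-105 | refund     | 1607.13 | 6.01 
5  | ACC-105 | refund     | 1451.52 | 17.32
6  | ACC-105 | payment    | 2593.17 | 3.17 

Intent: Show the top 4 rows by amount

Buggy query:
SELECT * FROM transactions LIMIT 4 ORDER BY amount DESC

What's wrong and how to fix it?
Bug: LIMIT must come after ORDER BY

Fix: Sort with ORDER BY, then apply LIMIT

Corrected query:
SELECT * FROM transactions ORDER BY amount DESC LIMIT 4

Result:
id | account | kind    | amount  | fee  
---+---------+---------+---------+------
3  | ACC-104 | fee     | 3675.77 | 24.88
1  | ACC-105 | fee     | 3399.96 | 8.28 
6  | ACC-105 | payment | 2593.17 | 3.17 
4  | ACC-105 | refund  | 1607.13 | 6.01 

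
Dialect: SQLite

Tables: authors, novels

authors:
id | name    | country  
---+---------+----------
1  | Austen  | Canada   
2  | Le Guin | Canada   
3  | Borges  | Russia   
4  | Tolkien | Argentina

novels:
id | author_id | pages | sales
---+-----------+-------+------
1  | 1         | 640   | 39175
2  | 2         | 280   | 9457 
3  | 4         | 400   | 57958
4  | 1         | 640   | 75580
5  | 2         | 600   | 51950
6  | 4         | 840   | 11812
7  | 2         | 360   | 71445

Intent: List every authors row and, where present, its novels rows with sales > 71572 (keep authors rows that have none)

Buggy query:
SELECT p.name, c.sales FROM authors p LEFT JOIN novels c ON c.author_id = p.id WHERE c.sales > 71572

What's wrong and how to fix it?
Bug: A WHERE condition on the right-hand table after LEFT JOIN drops unmatched parents

Fix: Move the right-table condition into the ON clause so unmatched parents are kept

Corrected query:
SELECT p.name, c.sales FROM authors p LEFT JOIN novels c ON c.author_id = p.id AND c.sales > 71572

Result:
name    | sales
--------+------
Austen  | 75580
Le Guin | NULL 
Borges  | NULL 
Tolkien | NULL 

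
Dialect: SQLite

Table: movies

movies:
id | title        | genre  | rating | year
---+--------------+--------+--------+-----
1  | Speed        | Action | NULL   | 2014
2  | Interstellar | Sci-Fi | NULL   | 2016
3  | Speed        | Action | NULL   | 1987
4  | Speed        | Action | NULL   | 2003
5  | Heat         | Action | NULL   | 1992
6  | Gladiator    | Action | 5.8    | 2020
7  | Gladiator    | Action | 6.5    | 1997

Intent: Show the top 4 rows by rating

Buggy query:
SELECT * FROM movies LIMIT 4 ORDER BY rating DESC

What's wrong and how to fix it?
Bug: LIMIT must come after ORDER BY

Fix: Swap the clauses: ORDER BY first, then LIMIT

Corrected query:
SELECT * FROM movies ORDER BY rating DESC LIMIT 4

Result:
id | title        | genre  | rating | year
---+--------------+--------+--------+-----
7  | Gladiator    | Action | 6.5    | 1997
6  | Gladiator    | Action | 5.8    | 2020
1  | Speed        | Action | NULL   | 2014
2  | Interstellar | Sci-Fi | NULL   | 2016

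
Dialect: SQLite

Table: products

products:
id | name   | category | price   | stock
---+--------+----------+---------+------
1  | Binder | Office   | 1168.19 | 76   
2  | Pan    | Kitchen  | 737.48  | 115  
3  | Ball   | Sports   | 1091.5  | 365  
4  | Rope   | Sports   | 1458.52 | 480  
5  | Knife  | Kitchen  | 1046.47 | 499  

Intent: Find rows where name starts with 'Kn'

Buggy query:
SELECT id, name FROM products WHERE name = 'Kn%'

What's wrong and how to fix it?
Bug: Wildcards only work with LIKE; '=' treats '%' as a literal character

Fix: Replace '=' with LIKE so 'Kn%' is treated as a pattern

Corrected query:
SELECT id, name FROM products WHERE name LIKE 'Kn%'

Result:
id | name 
---+------
5  | Knife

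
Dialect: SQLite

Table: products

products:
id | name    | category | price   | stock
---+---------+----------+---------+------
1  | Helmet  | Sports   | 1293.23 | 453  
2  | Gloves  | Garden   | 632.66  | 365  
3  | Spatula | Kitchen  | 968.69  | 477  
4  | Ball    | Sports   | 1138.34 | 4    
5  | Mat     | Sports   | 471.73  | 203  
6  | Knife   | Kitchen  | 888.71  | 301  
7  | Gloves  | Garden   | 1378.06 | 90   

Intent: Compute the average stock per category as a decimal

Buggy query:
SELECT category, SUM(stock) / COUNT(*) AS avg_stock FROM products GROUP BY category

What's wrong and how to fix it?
Bug: SUM(stock) and COUNT(*) are both integers; the division truncates the fractional part

Fix: Cast one side to REAL so the division keeps the fractional part

Corrected query:
SELECT category, SUM(stock) * 1.0 / COUNT(*) AS avg_stock FROM products GROUP BY category

Result:
category | avg_stock
---------+----------
Garden   | 227.5    
Kitchen  | 389      
Sports   | 220      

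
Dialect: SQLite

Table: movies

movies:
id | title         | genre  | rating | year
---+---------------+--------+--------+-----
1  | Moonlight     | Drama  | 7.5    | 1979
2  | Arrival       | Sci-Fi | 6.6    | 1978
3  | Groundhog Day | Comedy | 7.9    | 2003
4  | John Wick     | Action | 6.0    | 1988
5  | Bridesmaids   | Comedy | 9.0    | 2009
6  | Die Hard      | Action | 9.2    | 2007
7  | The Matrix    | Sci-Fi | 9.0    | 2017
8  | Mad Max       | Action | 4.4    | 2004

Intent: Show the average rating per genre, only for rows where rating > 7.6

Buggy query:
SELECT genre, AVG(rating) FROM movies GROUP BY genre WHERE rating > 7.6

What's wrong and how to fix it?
Bug: WHERE cannot follow GROUP BY

Fix: Place WHERE between FROM and GROUP BY

Corrected query:
SELECT genre, AVG(rating) FROM movies WHERE rating > 7.6 GROUP BY genre

Result:
genre  | AVG(rating)
-------+------------
Action | 9.2        
Comedy | 8.45       
Sci-Fi | 9          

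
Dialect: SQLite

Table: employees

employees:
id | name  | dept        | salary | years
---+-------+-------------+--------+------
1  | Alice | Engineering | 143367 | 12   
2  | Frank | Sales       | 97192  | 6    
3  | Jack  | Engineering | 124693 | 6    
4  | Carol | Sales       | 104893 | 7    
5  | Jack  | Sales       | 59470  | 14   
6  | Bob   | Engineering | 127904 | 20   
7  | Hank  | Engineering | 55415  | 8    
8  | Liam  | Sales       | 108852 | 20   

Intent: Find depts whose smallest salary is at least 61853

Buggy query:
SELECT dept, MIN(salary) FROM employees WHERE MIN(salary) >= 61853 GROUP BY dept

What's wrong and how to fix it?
Bug: MIN() in WHERE is a misuse of aggregate

Fix: Replace WHERE with HAVING after the GROUP BY

Corrected query:
SELECT dept, MIN(salary) FROM employees GROUP BY dept HAVING MIN(salary) >= 61853

Result:
(no rows)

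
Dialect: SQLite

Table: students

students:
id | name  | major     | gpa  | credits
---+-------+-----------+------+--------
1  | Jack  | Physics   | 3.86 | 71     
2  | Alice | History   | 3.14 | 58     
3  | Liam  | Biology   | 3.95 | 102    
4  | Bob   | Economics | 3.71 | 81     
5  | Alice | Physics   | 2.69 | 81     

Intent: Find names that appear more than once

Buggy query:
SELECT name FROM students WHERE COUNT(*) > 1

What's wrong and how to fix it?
Bug: COUNT(*) is an aggregate and cannot be used in WHERE

Fix: GROUP BY name, then filter groups with HAVING COUNT(*) > 1

Corrected query:
SELECT name FROM students GROUP BY name HAVING COUNT(*) > 1

Result:
name 
-----
Alice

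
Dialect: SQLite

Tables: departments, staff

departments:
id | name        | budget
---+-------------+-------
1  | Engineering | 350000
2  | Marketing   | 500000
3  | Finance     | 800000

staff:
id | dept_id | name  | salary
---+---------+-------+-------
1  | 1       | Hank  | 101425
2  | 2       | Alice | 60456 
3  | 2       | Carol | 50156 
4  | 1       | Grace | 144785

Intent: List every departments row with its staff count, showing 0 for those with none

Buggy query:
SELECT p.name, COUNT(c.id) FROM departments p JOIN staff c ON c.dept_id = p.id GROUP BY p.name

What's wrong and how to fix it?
Bug: INNER JOIN drops departments rows that have no matching staff rows

Fix: Use LEFT JOIN so parents without children still appear (COUNT(c.id) gives 0)

Corrected query:
SELECT p.name, COUNT(c.id) FROM departments p LEFT JOIN staff c ON c.dept_id = p.id GROUP BY p.name

Result:
name        | COUNT(c.id)
------------+------------
Engineering | 2          
Finance     | 0          
Marketing   | 2          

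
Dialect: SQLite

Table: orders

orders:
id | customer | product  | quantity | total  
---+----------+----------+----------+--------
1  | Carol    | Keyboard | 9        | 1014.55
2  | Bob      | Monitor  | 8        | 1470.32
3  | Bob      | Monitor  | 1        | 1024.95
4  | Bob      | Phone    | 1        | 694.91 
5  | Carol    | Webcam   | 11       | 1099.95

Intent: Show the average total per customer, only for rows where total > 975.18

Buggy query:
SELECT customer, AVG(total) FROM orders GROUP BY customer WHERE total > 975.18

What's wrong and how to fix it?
Bug: Row-level WHERE must come before GROUP BY in the clause order

Fix: Place WHERE between FROM and GROUP BY

Corrected query:
SELECT customer, AVG(total) FROM orders WHERE total > 975.18 GROUP BY customer

Result:
customer | AVG(total)
---------+-----------
Bob      | 1247.635  
Carol    | 1057.25   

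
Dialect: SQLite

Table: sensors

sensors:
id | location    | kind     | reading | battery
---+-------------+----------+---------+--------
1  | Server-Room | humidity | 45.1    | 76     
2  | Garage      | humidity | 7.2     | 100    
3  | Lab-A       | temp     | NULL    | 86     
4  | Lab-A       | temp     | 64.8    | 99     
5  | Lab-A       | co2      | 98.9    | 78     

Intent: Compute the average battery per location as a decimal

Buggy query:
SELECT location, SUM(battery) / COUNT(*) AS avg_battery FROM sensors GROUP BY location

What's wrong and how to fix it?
Bug: Both operands are integers, so '/' performs integer division and truncates

Fix: Cast one side to REAL so the division keeps the fractional part

Corrected query:
SELECT location, SUM(battery) * 1.0 / COUNT(*) AS avg_battery FROM sensors GROUP BY location

Result:
location    | avg_battery
------------+------------
Garage      | 100        
Lab-A       | 87.666667  
Server-Room | 76         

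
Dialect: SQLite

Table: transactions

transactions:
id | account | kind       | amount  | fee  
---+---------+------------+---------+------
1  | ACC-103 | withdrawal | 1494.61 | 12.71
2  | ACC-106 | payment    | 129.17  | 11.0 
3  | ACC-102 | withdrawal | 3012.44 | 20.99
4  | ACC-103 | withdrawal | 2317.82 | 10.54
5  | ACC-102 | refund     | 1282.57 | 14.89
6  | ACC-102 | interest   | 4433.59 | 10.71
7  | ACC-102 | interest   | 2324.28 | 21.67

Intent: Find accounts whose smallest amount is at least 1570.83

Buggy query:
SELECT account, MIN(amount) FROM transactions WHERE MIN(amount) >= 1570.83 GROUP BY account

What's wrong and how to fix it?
Bug: Aggregates like MIN are computed per group after WHERE runs

Fix: Replace WHERE with HAVING after the GROUP BY

Corrected query:
SELECT account, MIN(amount) FROM transactions GROUP BY account HAVING MIN(amount) >= 1570.83

Result:
(no rows)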